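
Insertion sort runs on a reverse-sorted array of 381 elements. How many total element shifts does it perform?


Sum of shifts = 1 + 2 + 3 + ... + 380
= 381 * 380 / 2
= 144780 / 2
= 72390


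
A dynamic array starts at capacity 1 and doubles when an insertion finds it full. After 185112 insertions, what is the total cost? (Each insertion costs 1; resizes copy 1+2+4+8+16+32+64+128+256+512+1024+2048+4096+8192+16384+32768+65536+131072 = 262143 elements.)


Insertion cost: 185112 (one per element)
Resizes occur just before inserting elements 2, 3, 5, 9, ...
Elements copied at each resize: 1 + 2 + 4 + 8 + 16 + 32 + 64 + 128 + 256 + 512 + 1024 + 2048 + 4096 + 8192 + 16384 + 32768 + 65536 + 131072
Sum of copies = 262143 (geometric series: 2^k - 1)
Total = 185112 + 262143 = 447255


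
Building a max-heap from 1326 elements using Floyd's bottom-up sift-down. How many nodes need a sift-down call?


In a heap of 1326 elements (0-indexed array):
  Last element index: 1325
  Parent of last element: floor((1325 - 1) / 2) = 662
  Internal nodes: indices 0 to 662
  Count = floor(1326/2) = 663


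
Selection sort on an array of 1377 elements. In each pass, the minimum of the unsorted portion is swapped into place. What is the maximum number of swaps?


Selection sort performs one swap per pass:
  Pass 1: find min in positions 0 to 1376, swap with position 0
  Pass 2: find min in positions 1 to 1376, swap with position 1
  Pass 3: find min in positions 2 to 1376, swap with position 2
  Pass 4: find min in positions 3 to 1376, swap with position 3
  Pass 5: find min in positions 4 to 1376, swap with position 4
  ... (1371 more passes)
Total passes (and swaps) = n - 1 = 1377 - 1 = 1376


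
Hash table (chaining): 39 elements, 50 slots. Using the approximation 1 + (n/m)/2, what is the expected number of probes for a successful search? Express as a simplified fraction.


Computing expected probes:
alpha = 39/50
= 1 + alpha/2
= 1 + 39/(2*50)
= (2*50 + 39) / (2*50)
= 139/100


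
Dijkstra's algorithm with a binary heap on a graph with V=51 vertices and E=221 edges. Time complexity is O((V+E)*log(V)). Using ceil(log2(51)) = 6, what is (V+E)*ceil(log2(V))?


Dijkstra with a binary heap: each vertex is extracted once, each edge may relax once.
Each heap operation costs O(log V).
V + E = 51 + 221 = 272
ceil(log2(51)) = 6 (since 2^5 = 32 < 51 <= 64 = 2^6)
Total heap work = (V+E) * ceil(log2(V)) = 272 * 6 = 1632


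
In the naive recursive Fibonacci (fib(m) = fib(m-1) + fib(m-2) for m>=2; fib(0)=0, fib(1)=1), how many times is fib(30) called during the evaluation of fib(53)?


Let N(m) = number of times fib(m) is called while evaluating fib(53).
N(53) = 1 (the initial call).
N(52) = 1 (only fib(53) calls it).
For 1 <= m <= 51: fib(m) is called by fib(m+1) and fib(m+2), so
  N(m) = N(m+1) + N(m+2).
fib(0) is called only by fib(2), so N(0) = N(2).
Walk down from m=53:
  N(53)=1, N(52)=1, N(51)=2, N(50)=3, N(49)=5, N(48)=8, N(47)=13, N(46)=21, N(45)=34, N(44)=55, N(43)=89, N(42)=144, N(41)=233, N(40)=377, N(39)=610, N(38)=987, N(37)=1597, N(36)=2584, N(35)=4181, N(34)=6765, N(33)=10946, N(32)=17711, N(31)=28657, N(30)=46368
N(30) = 46368


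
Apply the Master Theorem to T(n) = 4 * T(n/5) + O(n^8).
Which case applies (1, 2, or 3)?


The Master Theorem: T(n) = a*T(n/b) + O(n^c)
  a = 4, b = 5, c = 8
log_b(a) = log_5(4) ~ 0.861
Compare b^c with a: 5^8 = 390625 > 4, so c > log_b(a).
Since c > log_b(a), Case 3 applies.
T(n) = O(n^8)
Master Theorem case = 3


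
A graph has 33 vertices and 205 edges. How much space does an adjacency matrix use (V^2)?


Adjacency matrix: V x V grid of entries
Space = V^2 = 33^2 = 33 * 33 = 1089


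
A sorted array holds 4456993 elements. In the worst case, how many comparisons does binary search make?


Halving sequence: 4456993 -> 2228496 -> 1114248 -> 557124 -> 278562 -> 139281 -> 69640 -> 34820 -> 17410 -> 8705 -> 4352 -> 2176 -> 1088 -> 544 -> 272 -> 136 -> 68 -> 34 -> 17 -> 8 -> 4 -> 2 -> 1
Number of halvings = 22
Max comparisons = 22 + 1 = 23


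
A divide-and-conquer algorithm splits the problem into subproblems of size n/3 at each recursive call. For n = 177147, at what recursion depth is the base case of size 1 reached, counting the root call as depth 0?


At each depth, the problem size is divided by 3:
  Depth 0: problem size = 177147
  Depth 1: problem size = 59049
  Depth 2: problem size = 19683
  Depth 3: problem size = 6561
  Depth 4: problem size = 2187
  Depth 5: problem size = 729
  Depth 6: problem size = 243
  Depth 7: problem size = 81
  Depth 8: problem size = 27
  Depth 9: problem size = 9
  Depth 10: problem size = 3
  Depth 11: problem size = 1 (base case)
The base case is reached at depth log_3(177147) = 11 (the tree has 12 levels counting depth 0, but the depth asked for is 11).
Recursion depth = 11


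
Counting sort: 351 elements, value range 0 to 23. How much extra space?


n = 351 (output array)
k = 24 (count array for 24 distinct values)
Extra space = 351 + 24 = 375


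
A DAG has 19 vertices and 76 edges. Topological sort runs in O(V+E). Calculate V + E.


V = 19 (vertex processing)
E = 76 (edge processing)
V + E = 19 + 76 = 95


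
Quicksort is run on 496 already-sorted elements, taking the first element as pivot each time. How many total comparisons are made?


Sum of comparisons per partition:
495 + 494 + ... + 1 + 0
= 496 * (496 - 1) / 2
= 496 * 495 / 2
= 122760


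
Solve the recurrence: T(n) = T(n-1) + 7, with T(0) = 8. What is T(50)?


Unrolling the recurrence:
T(50) = T(49) + 7
       = T(48) + 7 + 7
       = T(47) + 7*3
       ...
       = T(0) + 7*50
       = 8 + 350 = 358


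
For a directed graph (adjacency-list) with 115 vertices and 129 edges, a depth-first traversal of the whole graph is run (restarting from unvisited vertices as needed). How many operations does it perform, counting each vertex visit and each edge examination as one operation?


A full DFS traversal visits each vertex once and examines each edge once.
V = 115
E = 129
Sum = 115 + 129 = 244


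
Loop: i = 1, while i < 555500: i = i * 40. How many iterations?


i multiplies by 40 each step:
i = 1 -> 40 -> 1600 -> 64000 -> 2560000 (stop)
Iterations = ceil(log_40(555500)) = 4


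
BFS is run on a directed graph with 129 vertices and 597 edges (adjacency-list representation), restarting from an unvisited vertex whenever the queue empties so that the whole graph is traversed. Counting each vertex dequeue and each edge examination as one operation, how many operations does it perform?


A full BFS traversal dequeues each vertex exactly once and examines each directed edge exactly once.
V = 129 (vertex processing cost)
E = 597 (edge examination cost)
Total operations proportional to V + E = 129 + 597 = 726


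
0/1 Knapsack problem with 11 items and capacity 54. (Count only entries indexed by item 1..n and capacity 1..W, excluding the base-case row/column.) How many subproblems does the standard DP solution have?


The DP table is indexed by (item, capacity).
Rows: 11 items
Columns: 54 capacity values (1 to W)
Total subproblems = 11 * 54 = 594


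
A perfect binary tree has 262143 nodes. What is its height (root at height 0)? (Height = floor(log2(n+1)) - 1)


For a perfect binary tree of height h: n = 2^(h+1) - 1, so h = log2(n+1) - 1.
  n + 1 = 262144 = 2^18
  log2(262144) = 18
  height = 18 - 1 = 17


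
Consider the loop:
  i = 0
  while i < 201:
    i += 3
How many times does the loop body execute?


Starting at i = 0, each iteration adds 3.
Iterations until i >= 201:
  Iteration 1: i = 0 -> i = 3
  Iteration 2: i = 3 -> i = 6
  Iteration 3: i = 6 -> i = 9
  Iteration 4: i = 9 -> i = 12
  Iteration 5: i = 12 -> i = 15
  Iteration 6: i = 15 -> i = 18
  Iteration 7: i = 18 -> i = 21
  Iteration 8: i = 21 -> i = 24
  ... continuing ...
Total iterations = ceil(201/3) = 67


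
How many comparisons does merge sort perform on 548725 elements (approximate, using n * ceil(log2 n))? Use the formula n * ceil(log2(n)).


Recursion depth: ceil(log2(548725)) = 20
Each recursion level merges n = 548725 elements
Total = 548725 * 20 = 10974500


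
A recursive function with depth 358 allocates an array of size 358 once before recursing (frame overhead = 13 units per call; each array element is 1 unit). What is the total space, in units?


Array allocation: 358 units (allocated once)
Stack frames: 358 deep * 13 per frame = 4654 units
Total = 358 + 4654 = 5012


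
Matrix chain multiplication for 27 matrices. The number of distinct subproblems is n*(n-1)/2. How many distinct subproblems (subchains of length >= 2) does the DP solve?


Subproblems are indexed by (i, j) where i < j.
Number of such pairs = n*(n-1)/2
= 27 * 26 / 2
= 351


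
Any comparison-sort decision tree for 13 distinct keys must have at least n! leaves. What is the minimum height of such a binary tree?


A binary decision tree of height h has at most 2^h leaves and needs at least n! of them, so h >= ceil(log2(n!)).
Compute 13! as a running product:
  x2 = 2, x3 = 6, x4 = 24, x5 = 120
  x6 = 720, x7 = 5040, x8 = 40320, x9 = 362880
  x10 = 3628800, x11 = 39916800, x12 = 479001600, x13 = 6227020800
13! = 6227020800
Bracket between powers of 2:
  2^32 = 4294967296 < 6227020800 <= 8589934592 = 2^33
So ceil(log2(13!)) = 33


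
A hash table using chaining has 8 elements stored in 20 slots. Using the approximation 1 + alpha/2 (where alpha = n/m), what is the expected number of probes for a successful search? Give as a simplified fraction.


Load factor alpha = n/m = 8/20
Expected probes = 1 + alpha/2 = 1 + 8/(2*20)
= 1 + 8/40
= 40/40 + 8/40
= 48/40
Simplify: 6/5


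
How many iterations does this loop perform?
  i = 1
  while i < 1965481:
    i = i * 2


The loop variable doubles each iteration:
i = 1 -> 2 -> 4 -> 8 -> 16 -> 32 -> 64 -> 128 -> 256 -> 512 -> 1024 -> 2048 -> 4096 -> 8192 -> 16384 -> 32768 -> 65536 -> 131072 -> 262144 -> 524288 -> 1048576 -> 2097152 (stop, 2097152 >= 1965481)
Number of doublings = ceil(log2(1965481)) = 21


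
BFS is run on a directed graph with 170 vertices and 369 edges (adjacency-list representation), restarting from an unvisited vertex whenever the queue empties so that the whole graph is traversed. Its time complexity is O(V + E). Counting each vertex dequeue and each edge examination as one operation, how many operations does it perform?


A full BFS traversal dequeues each vertex exactly once and examines each directed edge exactly once.
V = 170 (vertex processing cost)
E = 369 (edge examination cost)
Total operations proportional to V + E = 170 + 369 = 539


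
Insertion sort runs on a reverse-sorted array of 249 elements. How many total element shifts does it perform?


Sum of shifts = 1 + 2 + 3 + ... + 248
= 249 * 248 / 2
= 61752 / 2
= 30876


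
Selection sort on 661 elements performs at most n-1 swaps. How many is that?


Each of the 660 passes places one element in its final position.
Pass 1: swap minimum into position 0
Pass 2: swap minimum of remaining into position 1
...
Pass 660: last two elements, one swap
Maximum swaps = 661 - 1 = 660


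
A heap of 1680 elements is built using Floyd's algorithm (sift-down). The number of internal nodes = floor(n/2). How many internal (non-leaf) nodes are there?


Leaf nodes occupy roughly half the array.
Sift-down is called for each internal node, starting from the last one.
Internal nodes = floor(n/2) = floor(1680/2) = 840


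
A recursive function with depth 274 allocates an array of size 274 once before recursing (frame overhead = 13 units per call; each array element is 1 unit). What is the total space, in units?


Array allocation: 274 units (allocated once)
Stack frames: 274 deep * 13 per frame = 3562 units
Total = 274 + 3562 = 3836


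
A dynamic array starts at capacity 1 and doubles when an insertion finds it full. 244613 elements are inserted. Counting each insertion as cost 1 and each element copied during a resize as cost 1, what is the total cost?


n = 244613
Insertion costs: 244613
Resizes copy 1, 2, 4, ... up to the largest power of 2 that is <= n-1 = 244612, i.e. 131072.
Copy costs = 1 + 2 + 4 + 8 + 16 + 32 + 64 + 128 + 256 + 512 + 1024 + 2048 + 4096 + 8192 + 16384 + 32768 + 65536 + 131072 = 262143
Total = 244613 + 262143 = 506756


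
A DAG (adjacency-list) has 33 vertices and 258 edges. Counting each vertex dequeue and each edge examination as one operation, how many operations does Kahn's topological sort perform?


V = 33 (vertex processing)
E = 258 (edge processing)
V + E = 33 + 258 = 291


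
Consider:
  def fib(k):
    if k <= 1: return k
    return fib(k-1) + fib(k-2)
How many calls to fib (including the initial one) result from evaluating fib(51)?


Let C(m) = total calls to evaluate fib(m). Then C(0)=C(1)=1, and
C(m) = 1 + C(m-1) + C(m-2) for m >= 2.
Build the table (each entry = 1 + previous two):
  C(0) = 1
  C(1) = 1
  C(2) = 1 + 1 + 1 = 3
  C(3) = 1 + 3 + 1 = 5
  C(4) = 1 + 5 + 3 = 9
  C(5) = 1 + 9 + 5 = 15
  C(6) = 1 + 15 + 9 = 25
  C(7) = 1 + 25 + 15 = 41
  C(8) = 1 + 41 + 25 = 67
  C(9) = 1 + 67 + 41 = 109
  C(10) = 1 + 109 + 67 = 177
  C(11) = 1 + 177 + 109 = 287
  C(12) = 1 + 287 + 177 = 465
  C(13) = 1 + 465 + 287 = 753
  C(14) = 1 + 753 + 465 = 1219
  C(15) = 1 + 1219 + 753 = 1973
  C(16) = 1 + 1973 + 1219 = 3193
  C(17) = 1 + 3193 + 1973 = 5167
  C(18) = 1 + 5167 + 3193 = 8361
  C(19) = 1 + 8361 + 5167 = 13529
  C(20) = 1 + 13529 + 8361 = 21891
  C(21) = 1 + 21891 + 13529 = 35421
  C(22) = 1 + 35421 + 21891 = 57313
  C(23) = 1 + 57313 + 35421 = 92735
  C(24) = 1 + 92735 + 57313 = 150049
  C(25) = 1 + 150049 + 92735 = 242785
  C(26) = 1 + 242785 + 150049 = 392835
  C(27) = 1 + 392835 + 242785 = 635621
  C(28) = 1 + 635621 + 392835 = 1028457
  C(29) = 1 + 1028457 + 635621 = 1664079
  C(30) = 1 + 1664079 + 1028457 = 2692537
  C(31) = 1 + 2692537 + 1664079 = 4356617
  C(32) = 1 + 4356617 + 2692537 = 7049155
  C(33) = 1 + 7049155 + 4356617 = 11405773
  C(34) = 1 + 11405773 + 7049155 = 18454929
  C(35) = 1 + 18454929 + 11405773 = 29860703
  C(36) = 1 + 29860703 + 18454929 = 48315633
  C(37) = 1 + 48315633 + 29860703 = 78176337
  C(38) = 1 + 78176337 + 48315633 = 126491971
  C(39) = 1 + 126491971 + 78176337 = 204668309
  C(40) = 1 + 204668309 + 126491971 = 331160281
  C(41) = 1 + 331160281 + 204668309 = 535828591
  C(42) = 1 + 535828591 + 331160281 = 866988873
  C(43) = 1 + 866988873 + 535828591 = 1402817465
  C(44) = 1 + 1402817465 + 866988873 = 2269806339
  C(45) = 1 + 2269806339 + 1402817465 = 3672623805
  C(46) = 1 + 3672623805 + 2269806339 = 5942430145
  C(47) = 1 + 5942430145 + 3672623805 = 9615053951
  C(48) = 1 + 9615053951 + 5942430145 = 15557484097
  C(49) = 1 + 15557484097 + 9615053951 = 25172538049
  C(50) = 1 + 25172538049 + 15557484097 = 40730022147
  C(51) = 1 + 40730022147 + 25172538049 = 65902560197
Total calls for fib(51) = 65902560197


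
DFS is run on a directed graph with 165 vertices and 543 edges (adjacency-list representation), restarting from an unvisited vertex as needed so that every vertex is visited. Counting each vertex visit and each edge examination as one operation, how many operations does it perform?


A full DFS traversal processes each vertex exactly once (push/pop on stack).
Each directed edge is examined once.
V = 165, E = 543
V + E = 708


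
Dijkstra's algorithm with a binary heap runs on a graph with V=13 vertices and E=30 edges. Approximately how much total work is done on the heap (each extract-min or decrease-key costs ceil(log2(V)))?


Dijkstra with a binary heap: each vertex is extracted once, each edge may relax once.
Each heap operation costs O(log V).
V + E = 13 + 30 = 43
ceil(log2(13)) = 4 (since 2^3 = 8 < 13 <= 16 = 2^4)
Total heap work = (V+E) * ceil(log2(V)) = 43 * 4 = 172


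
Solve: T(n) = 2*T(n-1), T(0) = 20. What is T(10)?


Unrolling:
T(10) = 2*T(9) = 2^2*T(8) = ... = 2^10*T(0)
= 2^10 * 20
= 1024 * 20 = 20480


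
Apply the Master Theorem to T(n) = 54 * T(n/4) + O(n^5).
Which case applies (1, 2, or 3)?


The Master Theorem: T(n) = a*T(n/b) + O(n^c)
  a = 54, b = 4, c = 5
log_b(a) = log_4(54) ~ 2.877
Compare b^c with a: 4^5 = 1024 > 54, so c > log_b(a).
Since c > log_b(a), Case 3 applies.
T(n) = O(n^5)
Master Theorem case = 3


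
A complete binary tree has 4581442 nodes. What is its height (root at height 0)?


In a complete binary tree, level k holds nodes 2^k .. 2^(k+1)-1 (1-indexed).
Height = floor(log2(n)) = floor(log2(4581442)) = 22
Check: 2^22 = 4194304 <= 4581442 < 8388608 = 2^23


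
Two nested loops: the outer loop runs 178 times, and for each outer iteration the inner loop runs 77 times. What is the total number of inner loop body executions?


Outer loop: 178 iterations
Inner loop: 77 iterations per outer iteration
Total = 178 * 77 = 13706


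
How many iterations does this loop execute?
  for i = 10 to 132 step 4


The loop variable i takes values starting at 10 and increments by 4 each iteration.
Sequence: i = 10, 14, 18, 22, 26, 30, 34, 38, 42, ...
The upper bound 132 is inclusive, so the count is floor((last - first) / step) + 1:
floor((132 - 10) / 4) + 1 = floor(122/4) + 1 = 30 + 1 = 31


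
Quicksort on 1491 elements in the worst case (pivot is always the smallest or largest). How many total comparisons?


In the worst case, each partition step picks the worst pivot:
  Partition 1: 1490 comparisons (n-1 elements to compare)
  Partition 2: 1489 comparisons
  Partition 3: 1488 comparisons
  Partition 4: 1487 comparisons
  Partition 5: 1486 comparisons
  ...
  Last partition: 0 comparisons
Total = (n-1) + (n-2) + ... + 1 + 0 = n*(n-1)/2
= 1491*1490/2 = 1110795


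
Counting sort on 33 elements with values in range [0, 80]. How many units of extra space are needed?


Output array size: 33 (to store sorted result)
Count array size: 81 (one slot per possible value, range 0 to 80)
Total extra space = 33 + 81 = 114


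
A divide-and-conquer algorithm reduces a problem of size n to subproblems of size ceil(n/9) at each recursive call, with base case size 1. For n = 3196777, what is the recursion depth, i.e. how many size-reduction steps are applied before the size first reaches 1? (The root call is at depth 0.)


Each step divides the size by 9 (rounding up); after k steps the size is ceil(n/9^k), which equals 1 exactly when 9^k >= n.
So the depth is the smallest k with 9^k >= 3196777, i.e. ceil(log_9(3196777)).
9^6 = 531441 < 3196777 <= 4782969 = 9^7
Recursion depth = 7


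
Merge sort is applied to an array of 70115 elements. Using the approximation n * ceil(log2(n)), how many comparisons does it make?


Merge sort divides the array into halves recursively.
Number of levels = ceil(log2(70115)) = 17
At each level, approximately n = 70115 comparisons are needed for merging.
Total comparisons ~ n * ceil(log2(n)) = 70115 * 17 = 1191955


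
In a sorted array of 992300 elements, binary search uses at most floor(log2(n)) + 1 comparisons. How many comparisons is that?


Halving sequence: 992300 -> 496150 -> 248075 -> 124037 -> 62018 -> 31009 -> 15504 -> 7752 -> 3876 -> 1938 -> 969 -> 484 -> 242 -> 121 -> 60 -> 30 -> 15 -> 7 -> 3 -> 1
Number of halvings = 19
Max comparisons = 19 + 1 = 20


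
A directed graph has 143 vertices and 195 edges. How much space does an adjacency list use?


Adjacency list: one list head per vertex + one entry per edge
Vertex heads: 143
Edge entries: 195
Total = 143 + 195 = 338


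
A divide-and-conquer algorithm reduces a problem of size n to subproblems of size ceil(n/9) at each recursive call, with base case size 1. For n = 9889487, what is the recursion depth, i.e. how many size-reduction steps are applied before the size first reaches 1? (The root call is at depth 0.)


Each step divides the size by 9 (rounding up); after k steps the size is ceil(n/9^k), which equals 1 exactly when 9^k >= n.
So the depth is the smallest k with 9^k >= 9889487, i.e. ceil(log_9(9889487)).
9^7 = 4782969 < 9889487 <= 43046721 = 9^8
Recursion depth = 8


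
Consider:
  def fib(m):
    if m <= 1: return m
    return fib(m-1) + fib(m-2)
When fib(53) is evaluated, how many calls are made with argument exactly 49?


Let N(m) = number of times fib(m) is called while evaluating fib(53).
N(53) = 1 (the initial call).
N(52) = 1 (only fib(53) calls it).
For 1 <= m <= 51: fib(m) is called by fib(m+1) and fib(m+2), so
  N(m) = N(m+1) + N(m+2).
fib(0) is called only by fib(2), so N(0) = N(2).
Walk down from m=53:
  N(53)=1, N(52)=1, N(51)=2, N(50)=3, N(49)=5
N(49) = 5


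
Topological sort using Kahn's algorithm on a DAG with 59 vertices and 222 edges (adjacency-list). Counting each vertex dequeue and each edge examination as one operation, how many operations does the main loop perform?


Kahn's algorithm:
  1. Compute in-degrees: O(V + E)
  2. Process queue: each vertex dequeued once (O(V))
     each edge examined once (O(E))
Total = V + E = 59 + 222 = 281


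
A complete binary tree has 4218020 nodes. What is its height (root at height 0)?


In a complete binary tree, level k holds nodes 2^k .. 2^(k+1)-1 (1-indexed).
Height = floor(log2(n)) = floor(log2(4218020)) = 22
Check: 2^22 = 4194304 <= 4218020 < 8388608 = 2^23


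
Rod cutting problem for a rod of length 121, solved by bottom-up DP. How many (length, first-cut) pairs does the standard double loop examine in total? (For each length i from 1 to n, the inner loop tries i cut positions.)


For each subproblem length i = 1..121, the inner loop considers i possible first cuts.
Total = 1 + 2 + ... + 121
= 121*(121+1)/2
= 121*122/2 = 7381


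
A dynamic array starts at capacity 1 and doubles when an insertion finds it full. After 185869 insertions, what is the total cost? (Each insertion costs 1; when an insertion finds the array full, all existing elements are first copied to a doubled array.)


Insertion cost: 185869 (one per element)
Resizes occur just before inserting elements 2, 3, 5, 9, ...
Elements copied at each resize: 1 + 2 + 4 + 8 + 16 + 32 + 64 + 128 + 256 + 512 + 1024 + 2048 + 4096 + 8192 + 16384 + 32768 + 65536 + 131072
Sum of copies = 262143 (geometric series: 2^k - 1)
Total = 185869 + 262143 = 448012


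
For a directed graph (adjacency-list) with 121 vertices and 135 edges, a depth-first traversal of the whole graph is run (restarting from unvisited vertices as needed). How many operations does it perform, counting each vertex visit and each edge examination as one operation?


A full DFS traversal visits each vertex once and examines each edge once.
V = 121
E = 135
Sum = 121 + 135 = 256


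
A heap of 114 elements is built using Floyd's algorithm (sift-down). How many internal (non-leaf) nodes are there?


Leaf nodes occupy roughly half the array.
Sift-down is called for each internal node, starting from the last one.
Internal nodes = floor(n/2) = floor(114/2) = 57


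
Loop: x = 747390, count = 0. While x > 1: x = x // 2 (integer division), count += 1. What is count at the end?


The variable x halves each step:
x = 747390 -> 373695 -> 186847 -> 93423 -> 46711 -> 23355 -> 11677 -> 5838 -> 2919 -> 1459 -> 729 -> 364 -> 182 -> 91 -> 45 -> 22 -> 11 -> 5 -> 2 -> 1
Number of halvings = floor(log2(747390)) = 19


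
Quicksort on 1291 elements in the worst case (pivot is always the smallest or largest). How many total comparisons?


In the worst case, each partition step picks the worst pivot:
  Partition 1: 1290 comparisons (n-1 elements to compare)
  Partition 2: 1289 comparisons
  Partition 3: 1288 comparisons
  Partition 4: 1287 comparisons
  Partition 5: 1286 comparisons
  ...
  Last partition: 0 comparisons
Total = (n-1) + (n-2) + ... + 1 + 0 = n*(n-1)/2
= 1291*1290/2 = 832695


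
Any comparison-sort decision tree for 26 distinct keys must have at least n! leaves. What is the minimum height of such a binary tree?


A binary decision tree of height h has at most 2^h leaves and needs at least n! of them, so h >= ceil(log2(n!)).
Compute 26! as a running product:
  x2 = 2, x3 = 6, x4 = 24, x5 = 120
  x6 = 720, x7 = 5040, x8 = 40320, x9 = 362880
  x10 = 3628800, x11 = 39916800, x12 = 479001600, x13 = 6227020800
  x14 = 87178291200, x15 = 1307674368000, x16 = 20922789888000, x17 = 355687428096000
  x18 = 6402373705728000, x19 = 121645100408832000, x20 = 2432902008176640000, x21 = 51090942171709440000
  x22 = 1124000727777607680000, x23 = 25852016738884976640000, x24 = 620448401733239439360000, x25 = 15511210043330985984000000
  x26 = 403291461126605635584000000
26! = 403291461126605635584000000
Bracket between powers of 2:
  2^88 = 309485009821345068724781056 < 403291461126605635584000000 <= 618970019642690137449562112 = 2^89
So ceil(log2(26!)) = 89


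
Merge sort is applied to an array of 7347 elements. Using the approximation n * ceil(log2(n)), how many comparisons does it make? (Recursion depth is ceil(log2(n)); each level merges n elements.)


Merge sort divides the array into halves recursively.
Number of levels = ceil(log2(7347)) = 13
At each level, approximately n = 7347 comparisons are needed for merging.
Total comparisons ~ n * ceil(log2(n)) = 7347 * 13 = 95511


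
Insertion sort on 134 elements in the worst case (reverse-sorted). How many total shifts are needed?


In the worst case (reverse-sorted), each element shifts past all previous:
  Element 1: 1 shifts
  Element 2: 2 shifts
  Element 3: 3 shifts
  Element 4: 4 shifts
  Element 5: 5 shifts
  ...
  Element 133: 133 shifts
Total = 1 + 2 + ... + 133
= 134*(134-1)/2 = 8911


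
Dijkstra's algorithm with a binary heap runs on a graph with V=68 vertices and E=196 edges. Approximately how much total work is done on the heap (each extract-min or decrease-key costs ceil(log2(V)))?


Dijkstra with a binary heap: each vertex is extracted once, each edge may relax once.
Each heap operation costs O(log V).
V + E = 68 + 196 = 264
ceil(log2(68)) = 7 (since 2^6 = 64 < 68 <= 128 = 2^7)
Total heap work = (V+E) * ceil(log2(V)) = 264 * 7 = 1848


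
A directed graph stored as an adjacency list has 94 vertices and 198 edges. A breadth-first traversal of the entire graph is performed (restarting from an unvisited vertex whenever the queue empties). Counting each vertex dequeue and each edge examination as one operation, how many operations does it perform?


A full BFS traversal dequeues each vertex once and examines each edge once.
Vertex visits: 94
Edge visits: 198
V + E = 94 + 198 = 292


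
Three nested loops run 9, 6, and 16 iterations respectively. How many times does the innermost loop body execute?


Loop 1 (outermost): 9 iterations
Loop 2 (middle): 6 iterations per outer
Loop 3 (innermost): 16 iterations per middle
Total = 9 * 6 * 16 = 864


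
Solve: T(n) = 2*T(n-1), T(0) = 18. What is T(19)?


Unrolling:
T(19) = 2*T(18) = 2^2*T(17) = ... = 2^19*T(0)
= 2^19 * 18
= 524288 * 18 = 9437184


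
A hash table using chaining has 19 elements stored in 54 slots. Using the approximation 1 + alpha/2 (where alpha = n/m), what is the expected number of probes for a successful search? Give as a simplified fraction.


Load factor alpha = n/m = 19/54
Expected probes = 1 + alpha/2 = 1 + 19/(2*54)
= 1 + 19/108
= 108/108 + 19/108
= 127/108


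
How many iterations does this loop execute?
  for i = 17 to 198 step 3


The loop variable i takes values starting at 17 and increments by 3 each iteration.
Sequence: i = 17, 20, 23, 26, 29, 32, 35, 38, 41, ...
The upper bound 198 is inclusive, so the count is floor((last - first) / step) + 1:
floor((198 - 17) / 3) + 1 = floor(181/3) + 1 = 60 + 1 = 61


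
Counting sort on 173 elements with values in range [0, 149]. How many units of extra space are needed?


Output array size: 173 (to store sorted result)
Count array size: 150 (one slot per possible value, range 0 to 149)
Total extra space = 173 + 150 = 323


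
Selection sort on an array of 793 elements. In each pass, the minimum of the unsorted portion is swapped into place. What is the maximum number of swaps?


Selection sort performs one swap per pass:
  Pass 1: find min in positions 0 to 792, swap with position 0
  Pass 2: find min in positions 1 to 792, swap with position 1
  Pass 3: find min in positions 2 to 792, swap with position 2
  Pass 4: find min in positions 3 to 792, swap with position 3
  Pass 5: find min in positions 4 to 792, swap with position 4
  ... (787 more passes)
Total passes (and swaps) = n - 1 = 793 - 1 = 792


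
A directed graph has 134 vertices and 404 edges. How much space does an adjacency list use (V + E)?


Adjacency list: one list head per vertex + one entry per edge
Vertex heads: 134
Edge entries: 404
Total = 134 + 404 = 538


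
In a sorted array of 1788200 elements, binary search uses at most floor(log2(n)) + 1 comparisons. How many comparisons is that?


Halving sequence: 1788200 -> 894100 -> 447050 -> 223525 -> 111762 -> 55881 -> 27940 -> 13970 -> 6985 -> 3492 -> 1746 -> 873 -> 436 -> 218 -> 109 -> 54 -> 27 -> 13 -> 6 -> 3 -> 1
Number of halvings = 20
Max comparisons = 20 + 1 = 21


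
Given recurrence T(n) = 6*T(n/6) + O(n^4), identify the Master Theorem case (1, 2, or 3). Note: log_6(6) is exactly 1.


Master Theorem parameters: a=6, b=6, c=4
log_b(a) = 1
Compare b^c with a: 6^4 = 1296 > 6, so c > log_b(a).
Comparing c=4 vs log_b(a)=1:
4 > 1 => Case 3
Result: T(n) = O(n^4)
Master Theorem case = 3


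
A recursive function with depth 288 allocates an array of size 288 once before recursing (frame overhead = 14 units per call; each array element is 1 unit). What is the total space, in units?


Array allocation: 288 units (allocated once)
Stack frames: 288 deep * 14 per frame = 4032 units
Total = 288 + 4032 = 4320


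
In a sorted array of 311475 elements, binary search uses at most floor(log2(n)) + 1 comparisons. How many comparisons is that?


Halving sequence: 311475 -> 155737 -> 77868 -> 38934 -> 19467 -> 9733 -> 4866 -> 2433 -> 1216 -> 608 -> 304 -> 152 -> 76 -> 38 -> 19 -> 9 -> 4 -> 2 -> 1
Number of halvings = 18
Max comparisons = 18 + 1 = 19


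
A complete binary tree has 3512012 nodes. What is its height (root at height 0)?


In a complete binary tree, level k holds nodes 2^k .. 2^(k+1)-1 (1-indexed).
Height = floor(log2(n)) = floor(log2(3512012)) = 21
Check: 2^21 = 2097152 <= 3512012 < 4194304 = 2^22


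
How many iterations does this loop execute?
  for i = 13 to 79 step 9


The loop variable i takes values starting at 13 and increments by 9 each iteration.
Sequence: i = 13, 22, 31, 40, 49, 58, 67, 76
The upper bound 79 is inclusive, so the count is floor((last - first) / step) + 1:
floor((79 - 13) / 9) + 1 = floor(66/9) + 1 = 7 + 1 = 8


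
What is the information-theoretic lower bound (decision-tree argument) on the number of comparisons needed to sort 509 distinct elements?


A binary decision tree of height h has at most 2^h leaves and needs at least n! of them, so h >= ceil(log2(n!)).
509! is far too large to multiply out, so use Stirling's series:
  ln(n!) ~ n ln n - n + (1/2) ln(2 pi n) + 1/(12n)  (error below 1/(360 n^3), negligible here)
  ln(509) = 6.2324480
  n ln n = 509 * 6.2324480 = 3172.3160
  (1/2) ln(2 pi * 509) = (1/2) ln(3198.1413) = 4.0352
  1/(12*509) = 0.0002
  ln(509!) ~ 3172.3160 - 509 + 4.0352 + 0.0002 = 2667.3514
Convert to base 2: log2(509!) = 2667.3514 / ln 2 = 2667.3514 / 0.69314718 = 3848.1746
ceil(3848.1746) = 3849


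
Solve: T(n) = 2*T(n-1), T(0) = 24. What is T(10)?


Unrolling:
T(10) = 2*T(9) = 2^2*T(8) = ... = 2^10*T(0)
= 2^10 * 24
= 1024 * 24 = 24576


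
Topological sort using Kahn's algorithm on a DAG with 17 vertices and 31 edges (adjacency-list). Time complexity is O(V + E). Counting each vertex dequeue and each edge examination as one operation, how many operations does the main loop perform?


Kahn's algorithm:
  1. Compute in-degrees: O(V + E)
  2. Process queue: each vertex dequeued once (O(V))
     each edge examined once (O(E))
Total = V + E = 17 + 31 = 48


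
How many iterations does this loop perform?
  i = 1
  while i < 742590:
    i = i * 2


The loop variable doubles each iteration:
i = 1 -> 2 -> 4 -> 8 -> 16 -> 32 -> 64 -> 128 -> 256 -> 512 -> 1024 -> 2048 -> 4096 -> 8192 -> 16384 -> 32768 -> 65536 -> 131072 -> 262144 -> 524288 -> 1048576 (stop, 1048576 >= 742590)
Number of doublings = ceil(log2(742590)) = 20


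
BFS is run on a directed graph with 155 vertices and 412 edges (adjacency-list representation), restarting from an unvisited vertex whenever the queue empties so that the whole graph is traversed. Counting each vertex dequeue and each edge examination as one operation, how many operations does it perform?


A full BFS traversal dequeues each vertex exactly once and examines each directed edge exactly once.
V = 155 (vertex processing cost)
E = 412 (edge examination cost)
Total operations proportional to V + E = 155 + 412 = 567


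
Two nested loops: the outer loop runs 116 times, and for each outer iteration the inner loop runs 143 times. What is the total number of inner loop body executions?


Outer loop: 116 iterations
Inner loop: 143 iterations per outer iteration
Total = 116 * 143 = 16588


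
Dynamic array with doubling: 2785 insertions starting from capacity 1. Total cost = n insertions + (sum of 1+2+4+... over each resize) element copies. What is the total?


n = 2785
Insertion costs: 2785
Resizes copy 1, 2, 4, ... up to the largest power of 2 that is <= n-1 = 2784, i.e. 2048.
Copy costs = 1 + 2 + 4 + 8 + 16 + 32 + 64 + 128 + 256 + 512 + 1024 + 2048 = 4095
Total = 2785 + 4095 = 6880


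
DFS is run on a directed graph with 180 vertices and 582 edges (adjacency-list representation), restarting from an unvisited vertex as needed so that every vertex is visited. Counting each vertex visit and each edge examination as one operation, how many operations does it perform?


A full DFS traversal processes each vertex exactly once (push/pop on stack).
Each directed edge is examined once.
V = 180, E = 582
V + E = 762


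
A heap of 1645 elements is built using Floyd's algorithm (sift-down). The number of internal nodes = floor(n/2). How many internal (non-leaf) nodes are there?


Leaf nodes occupy roughly half the array.
Sift-down is called for each internal node, starting from the last one.
Internal nodes = floor(n/2) = floor(1645/2) = 822


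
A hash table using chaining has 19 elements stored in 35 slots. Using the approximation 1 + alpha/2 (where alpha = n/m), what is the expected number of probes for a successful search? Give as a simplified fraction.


Load factor alpha = n/m = 19/35
Expected probes = 1 + alpha/2 = 1 + 19/(2*35)
= 1 + 19/70
= 70/70 + 19/70
= 89/70


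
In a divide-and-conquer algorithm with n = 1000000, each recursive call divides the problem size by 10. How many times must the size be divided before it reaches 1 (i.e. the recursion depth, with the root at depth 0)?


Number of divisions = log_10(1000000)
Sizes: 1000000 -> 100000 -> 10000 -> 1000 -> 100 -> 10 -> 1 (6 divisions)
Recursion depth = 6


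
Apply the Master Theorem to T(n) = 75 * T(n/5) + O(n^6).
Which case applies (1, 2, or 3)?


The Master Theorem: T(n) = a*T(n/b) + O(n^c)
  a = 75, b = 5, c = 6
log_b(a) = log_5(75) ~ 2.683
Compare b^c with a: 5^6 = 15625 > 75, so c > log_b(a).
Since c > log_b(a), Case 3 applies.
T(n) = O(n^6)
Master Theorem case = 3


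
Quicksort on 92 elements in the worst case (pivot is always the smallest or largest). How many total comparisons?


In the worst case, each partition step picks the worst pivot:
  Partition 1: 91 comparisons (n-1 elements to compare)
  Partition 2: 90 comparisons
  Partition 3: 89 comparisons
  Partition 4: 88 comparisons
  Partition 5: 87 comparisons
  ...
  Last partition: 0 comparisons
Total = (n-1) + (n-2) + ... + 1 + 0 = n*(n-1)/2
= 92*91/2 = 4186


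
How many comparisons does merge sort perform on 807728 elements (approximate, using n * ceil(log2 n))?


Recursion depth: ceil(log2(807728)) = 20
Each recursion level merges n = 807728 elements
Total = 807728 * 20 = 16154560


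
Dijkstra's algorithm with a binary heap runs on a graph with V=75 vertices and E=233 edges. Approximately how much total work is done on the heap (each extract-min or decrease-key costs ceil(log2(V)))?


Dijkstra with a binary heap: each vertex is extracted once, each edge may relax once.
Each heap operation costs O(log V).
V + E = 75 + 233 = 308
ceil(log2(75)) = 7 (since 2^6 = 64 < 75 <= 128 = 2^7)
Total heap work = (V+E) * ceil(log2(V)) = 308 * 7 = 2156


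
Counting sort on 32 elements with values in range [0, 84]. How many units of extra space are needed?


Output array size: 32 (to store sorted result)
Count array size: 85 (one slot per possible value, range 0 to 84)
Total extra space = 32 + 85 = 117


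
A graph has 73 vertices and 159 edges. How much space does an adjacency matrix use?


Adjacency matrix: V x V grid of entries
Space = V^2 = 73^2 = 73 * 73 = 5329


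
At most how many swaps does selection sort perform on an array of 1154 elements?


Each of the 1153 passes places one element in its final position.
Pass 1: swap minimum into position 0
Pass 2: swap minimum of remaining into position 1
...
Pass 1153: last two elements, one swap
Maximum swaps = 1154 - 1 = 1153


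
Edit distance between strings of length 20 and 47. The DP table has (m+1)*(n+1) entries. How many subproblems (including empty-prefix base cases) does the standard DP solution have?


The table includes base cases (empty prefixes).
Rows: (m+1) = 21
Columns: (n+1) = 48
Total = 21 * 48 = 1008


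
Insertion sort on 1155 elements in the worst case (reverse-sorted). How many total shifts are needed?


In the worst case (reverse-sorted), each element shifts past all previous:
  Element 1: 1 shifts
  Element 2: 2 shifts
  Element 3: 3 shifts
  Element 4: 4 shifts
  Element 5: 5 shifts
  ...
  Element 1154: 1154 shifts
Total = 1 + 2 + ... + 1154
= 1155*(1155-1)/2 = 666435


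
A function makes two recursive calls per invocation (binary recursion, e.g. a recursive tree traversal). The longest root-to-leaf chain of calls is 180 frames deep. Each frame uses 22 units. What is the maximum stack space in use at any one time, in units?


Binary recursion: the two calls run one after the other, so only one root-to-leaf chain of frames is on the stack at a time.
Maximum depth (longest chain) = 180 frames
Each frame = 22 units
Max stack space = 180 * 22 = 3960


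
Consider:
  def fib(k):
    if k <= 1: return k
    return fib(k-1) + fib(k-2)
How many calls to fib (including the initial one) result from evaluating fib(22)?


Let C(m) = total calls to evaluate fib(m). Then C(0)=C(1)=1, and
C(m) = 1 + C(m-1) + C(m-2) for m >= 2.
Build the table (each entry = 1 + previous two):
  C(0) = 1
  C(1) = 1
  C(2) = 1 + 1 + 1 = 3
  C(3) = 1 + 3 + 1 = 5
  C(4) = 1 + 5 + 3 = 9
  C(5) = 1 + 9 + 5 = 15
  C(6) = 1 + 15 + 9 = 25
  C(7) = 1 + 25 + 15 = 41
  C(8) = 1 + 41 + 25 = 67
  C(9) = 1 + 67 + 41 = 109
  C(10) = 1 + 109 + 67 = 177
  C(11) = 1 + 177 + 109 = 287
  C(12) = 1 + 287 + 177 = 465
  C(13) = 1 + 465 + 287 = 753
  C(14) = 1 + 753 + 465 = 1219
  C(15) = 1 + 1219 + 753 = 1973
  C(16) = 1 + 1973 + 1219 = 3193
  C(17) = 1 + 3193 + 1973 = 5167
  C(18) = 1 + 5167 + 3193 = 8361
  C(19) = 1 + 8361 + 5167 = 13529
  C(20) = 1 + 13529 + 8361 = 21891
  C(21) = 1 + 21891 + 13529 = 35421
  C(22) = 1 + 35421 + 21891 = 57313
Total calls for fib(22) = 57313


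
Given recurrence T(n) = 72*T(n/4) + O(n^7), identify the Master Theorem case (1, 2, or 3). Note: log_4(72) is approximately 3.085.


Master Theorem parameters: a=72, b=4, c=7
log_b(a) = 3.085
Compare b^c with a: 4^7 = 16384 > 72, so c > log_b(a).
Comparing c=7 vs log_b(a)=3.085:
7 > 3.085 => Case 3
Result: T(n) = O(n^7)
Master Theorem case = 3


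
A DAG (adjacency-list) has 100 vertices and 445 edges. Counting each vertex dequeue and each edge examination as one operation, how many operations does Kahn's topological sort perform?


V = 100 (vertex processing)
E = 445 (edge processing)
V + E = 100 + 445 = 545
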